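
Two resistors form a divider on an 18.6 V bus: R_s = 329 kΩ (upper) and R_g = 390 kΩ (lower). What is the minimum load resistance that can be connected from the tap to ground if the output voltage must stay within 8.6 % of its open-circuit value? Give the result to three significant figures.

Output resistance R_th = R_s‖R_g = (329 × 390)/719.0 = 178.5 kΩ.
The fractional drop is R_th/(R_th + R_L); requiring this ≤ 0.0860 gives R_L ≥ R_th(1/0.0860 − 1) = 178.5 × 10.63 = 1.90 MΩ.

R_L(min) ≈ 1.90 MΩ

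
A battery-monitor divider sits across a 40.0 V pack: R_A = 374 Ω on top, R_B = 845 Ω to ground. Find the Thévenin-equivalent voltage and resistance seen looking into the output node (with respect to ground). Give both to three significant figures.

V_th = 27.7 V, R_th = 259 Ω

V_th is the open-circuit tap voltage: 40.0 × 845/(374 + 845) = 27.7 V.
With the supply zeroed, R_A and R_B appear in parallel from the tap: R_th = R_A‖R_B = (374 × 845)/1219 = 259 Ω.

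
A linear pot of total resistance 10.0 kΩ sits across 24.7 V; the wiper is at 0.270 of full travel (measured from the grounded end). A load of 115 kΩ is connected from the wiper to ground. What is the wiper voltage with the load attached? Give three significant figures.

V ≈ 6.56 V

The wiper splits the pot into (1−α)R = 7.300 kΩ above and αR = 2.700 kΩ below.
Lower section ‖ load = 2.638 kΩ.
V_wiper = 24.7 × 2.638/(7.300 + 2.638) = 6.56 V.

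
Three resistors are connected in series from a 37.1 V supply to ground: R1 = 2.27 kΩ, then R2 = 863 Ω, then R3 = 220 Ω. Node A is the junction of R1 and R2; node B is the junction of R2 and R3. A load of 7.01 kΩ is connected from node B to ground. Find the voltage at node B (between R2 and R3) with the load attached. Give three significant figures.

V ≈ 2.36 V

At node B, R3 is in parallel with the load: R3‖R_L = 213.3 Ω.
Below node A the resistance is R2 + (R3‖R_L) = 1076 Ω, so V_A = 37.1 × 1076/3346 = 11.93 V.
Then V_B = V_A × (R3‖R_L)/(R2 + R3‖R_L) = 11.93 × 213.3/1076 = 2.36 V.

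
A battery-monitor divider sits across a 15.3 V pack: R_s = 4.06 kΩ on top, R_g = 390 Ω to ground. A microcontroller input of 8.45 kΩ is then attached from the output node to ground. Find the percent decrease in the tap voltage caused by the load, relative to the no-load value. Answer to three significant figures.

4.04 %

The divider's output (Thévenin) resistance is R_s‖R_g = 355.8 Ω.
Fractional drop under load = R_th/(R_th + R_L) = 355.8 / (355.8 + 8450) = 0.04041.
So the output falls by 4.04 %.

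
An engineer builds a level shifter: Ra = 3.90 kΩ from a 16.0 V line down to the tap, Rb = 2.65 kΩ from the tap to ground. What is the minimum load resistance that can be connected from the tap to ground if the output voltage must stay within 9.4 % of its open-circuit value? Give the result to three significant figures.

Output resistance R_th = Ra‖Rb = (3.90 × 2.65)/6.550 = 1.578 kΩ.
The fractional drop is R_th/(R_th + R_L); requiring this ≤ 0.0940 gives R_L ≥ R_th(1/0.0940 − 1) = 1.578 × 9.638 = 15.2 kΩ.

R_L(min) ≈ 15.2 kΩ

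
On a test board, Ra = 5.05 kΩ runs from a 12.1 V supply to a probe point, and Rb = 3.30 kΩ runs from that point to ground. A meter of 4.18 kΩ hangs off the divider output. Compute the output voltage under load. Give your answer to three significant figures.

The load sits in parallel with Rb: Rb‖R_L = (3.30 × 4.18) / (3.30 + 4.18) = 1.844 kΩ.
V_out = 12.1 × 1.844 / (5.05 + 1.844) = 12.1 × 1.844/6.894 = 3.24 V.
(Unloaded it would have been 4.78 V.)

V_out ≈ 3.24 V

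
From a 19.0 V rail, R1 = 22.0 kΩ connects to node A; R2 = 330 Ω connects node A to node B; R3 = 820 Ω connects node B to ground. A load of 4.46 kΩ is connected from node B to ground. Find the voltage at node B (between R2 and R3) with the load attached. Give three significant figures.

V ≈ 0.572 V

At node B, R3 is in parallel with the load: R3‖R_L = 692.7 Ω.
Below node A the resistance is R2 + (R3‖R_L) = 1023 Ω, so V_A = 19.0 × 1023/23020 = 0.8440 V.
Then V_B = V_A × (R3‖R_L)/(R2 + R3‖R_L) = 0.8440 × 692.7/1023 = 0.572 V.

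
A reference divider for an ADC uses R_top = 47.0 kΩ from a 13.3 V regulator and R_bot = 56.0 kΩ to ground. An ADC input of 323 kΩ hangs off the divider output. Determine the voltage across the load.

V_out ≈ 6.70 V

The load sits in parallel with R_bot: R_bot‖R_L = (56.0 × 323) / (56.0 + 323) = 47.73 kΩ.
V_out = 13.3 × 47.73 / (47.0 + 47.73) = 13.3 × 47.73/94.73 = 6.70 V.
(Unloaded it would have been 7.23 V.)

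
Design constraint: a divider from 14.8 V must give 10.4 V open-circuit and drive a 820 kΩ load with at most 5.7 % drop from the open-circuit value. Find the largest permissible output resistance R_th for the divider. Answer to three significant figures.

R_th ≤ 49.6 kΩ

Loading drop = R_th/(R_th + R_L) ≤ 0.0570, so R_th ≤ R_L · ε/(1−ε) = 820 kΩ × 0.0570/0.9430 = 49.6 kΩ.
(Any R1, R2 with R2/(R1+R2) = 0.703 and R1‖R2 ≤ 49.6 kΩ will meet the spec.)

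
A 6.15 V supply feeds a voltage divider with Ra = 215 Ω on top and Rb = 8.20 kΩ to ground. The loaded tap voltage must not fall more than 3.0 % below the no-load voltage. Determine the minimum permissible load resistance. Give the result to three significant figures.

R_L(min) ≈ 6.77 kΩ

Output resistance R_th = Ra‖Rb = (215 × 8200)/8415 = 209.5 Ω.
The fractional drop is R_th/(R_th + R_L); requiring this ≤ 0.0300 gives R_L ≥ R_th(1/0.0300 − 1) = 209.5 × 32.33 = 6.77 kΩ.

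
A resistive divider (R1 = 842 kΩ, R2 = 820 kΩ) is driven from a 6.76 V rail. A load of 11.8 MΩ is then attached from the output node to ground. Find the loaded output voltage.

V_out ≈ 3.22 V

The load sits in parallel with R2: R2‖R_L = (820 × 11800) / (820 + 11800) = 766.7 kΩ.
V_out = 6.76 × 766.7 / (842 + 766.7) = 6.76 × 766.7/1609 = 3.22 V.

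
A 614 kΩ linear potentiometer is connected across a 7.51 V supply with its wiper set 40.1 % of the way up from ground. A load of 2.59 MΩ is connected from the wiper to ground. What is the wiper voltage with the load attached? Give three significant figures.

The wiper splits the pot into (1−α)R = 367.8 kΩ above and αR = 246.2 kΩ below.
Lower section ‖ load = 224.8 kΩ.
V_wiper = 7.51 × 224.8/(367.8 + 224.8) = 2.85 V.

V ≈ 2.85 V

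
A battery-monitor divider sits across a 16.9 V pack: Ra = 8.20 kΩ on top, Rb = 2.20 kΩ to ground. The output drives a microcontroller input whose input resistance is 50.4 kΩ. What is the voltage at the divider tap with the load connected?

The load sits in parallel with Rb: Rb‖R_L = (2.20 × 50.4) / (2.20 + 50.4) = 2.108 kΩ.
V_out = 16.9 × 2.108 / (8.20 + 2.108) = 16.9 × 2.108/10.31 = 3.46 V.
(Unloaded it would have been 3.58 V.)

V_out ≈ 3.46 V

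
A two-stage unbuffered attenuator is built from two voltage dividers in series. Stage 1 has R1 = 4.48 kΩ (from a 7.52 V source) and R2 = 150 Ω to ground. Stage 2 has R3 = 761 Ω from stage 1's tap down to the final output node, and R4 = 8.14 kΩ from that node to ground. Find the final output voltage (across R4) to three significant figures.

V_out ≈ 0.219 V

Stage 2 presents R3+R4 = 8901 Ω as a load on stage 1's tap.
Stage 1's lower leg becomes R2‖(R3+R4) = 147.5 Ω, so V_mid = 7.52 × 147.5/4628 = 0.2397 V.
Stage 2 is itself unloaded: V_out = V_mid × R4/(R3+R4) = 0.2397 × 8140/8901 = 0.219 V.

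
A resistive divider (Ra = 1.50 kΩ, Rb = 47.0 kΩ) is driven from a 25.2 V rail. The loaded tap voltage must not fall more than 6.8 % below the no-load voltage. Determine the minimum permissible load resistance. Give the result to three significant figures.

R_L(min) ≈ 19.9 kΩ

Output resistance R_th = Ra‖Rb = (1.50 × 47.0)/48.50 = 1.454 kΩ.
The fractional drop is R_th/(R_th + R_L); requiring this ≤ 0.0680 gives R_L ≥ R_th(1/0.0680 − 1) = 1.454 × 13.71 = 19.9 kΩ.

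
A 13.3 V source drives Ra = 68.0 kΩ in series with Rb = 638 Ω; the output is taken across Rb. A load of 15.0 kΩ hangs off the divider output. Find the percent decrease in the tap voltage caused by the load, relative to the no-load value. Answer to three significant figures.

The divider's output (Thévenin) resistance is Ra‖Rb = 632.1 Ω.
Fractional drop under load = R_th/(R_th + R_L) = 632.1 / (632.1 + 15000) = 0.04043.
So the output falls by 4.04 %.

4.04 %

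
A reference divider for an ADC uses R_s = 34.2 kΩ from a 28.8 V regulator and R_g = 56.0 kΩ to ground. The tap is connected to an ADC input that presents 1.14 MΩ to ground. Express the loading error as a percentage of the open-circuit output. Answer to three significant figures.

The divider's output (Thévenin) resistance is R_s‖R_g = 21.23 kΩ.
Fractional drop under load = R_th/(R_th + R_L) = 21.23 / (21.23 + 1140) = 0.01828.
So the output falls by 1.83 %.

1.83 %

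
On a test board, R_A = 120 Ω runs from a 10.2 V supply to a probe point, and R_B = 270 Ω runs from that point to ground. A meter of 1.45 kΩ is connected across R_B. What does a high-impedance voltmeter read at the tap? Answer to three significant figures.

V_out ≈ 6.68 V

The load sits in parallel with R_B: R_B‖R_L = (270 × 1450) / (270 + 1450) = 227.6 Ω.
V_out = 10.2 × 227.6 / (120 + 227.6) = 10.2 × 227.6/347.6 = 6.68 V.
(Unloaded it would have been 7.06 V.)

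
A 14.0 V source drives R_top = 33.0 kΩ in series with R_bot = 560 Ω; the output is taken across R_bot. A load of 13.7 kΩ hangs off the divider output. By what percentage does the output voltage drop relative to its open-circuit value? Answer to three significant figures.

The divider's output (Thévenin) resistance is R_top‖R_bot = 550.7 Ω.
Fractional drop under load = R_th/(R_th + R_L) = 550.7 / (550.7 + 13700) = 0.03864.
So the output falls by 3.86 %.

3.86 %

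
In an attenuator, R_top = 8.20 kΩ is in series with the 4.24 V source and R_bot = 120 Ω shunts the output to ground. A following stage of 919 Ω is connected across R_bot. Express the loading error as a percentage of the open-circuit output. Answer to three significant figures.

Unloaded V = 4.24 × 120/8320 = 0.061154 V.
Loaded: R_bot‖R_L = 106.1 Ω, giving V = 4.24 × 106.1/8306 = 0.054181 V.
Drop = (0.061154 − 0.054181) / 0.061154 = 11.4 %.

11.4 %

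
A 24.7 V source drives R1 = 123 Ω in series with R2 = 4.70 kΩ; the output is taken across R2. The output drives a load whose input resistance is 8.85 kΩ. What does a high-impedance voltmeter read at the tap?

The load sits in parallel with R2: R2‖R_L = (4700 × 8850) / (4700 + 8850) = 3070 Ω.
V_out = 24.7 × 3070 / (123 + 3070) = 24.7 × 3070/3193 = 23.7 V.
(Unloaded it would have been 24.1 V.)

V_out ≈ 23.7 V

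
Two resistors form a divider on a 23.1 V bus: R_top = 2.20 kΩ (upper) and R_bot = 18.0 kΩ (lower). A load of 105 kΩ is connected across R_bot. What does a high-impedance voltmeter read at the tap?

V_out ≈ 20.2 V

The load sits in parallel with R_bot: R_bot‖R_L = (18.0 × 105) / (18.0 + 105) = 15.37 kΩ.
V_out = 23.1 × 15.37 / (2.20 + 15.37) = 23.1 × 15.37/17.57 = 20.2 V.
(Unloaded it would have been 20.6 V.)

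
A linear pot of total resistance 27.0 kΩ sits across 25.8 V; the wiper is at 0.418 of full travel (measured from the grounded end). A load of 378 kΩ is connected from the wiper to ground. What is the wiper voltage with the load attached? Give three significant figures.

V ≈ 10.6 V

The wiper splits the pot into (1−α)R = 15.71 kΩ above and αR = 11.29 kΩ below.
Lower section ‖ load = 10.96 kΩ.
V_wiper = 25.8 × 10.96/(15.71 + 10.96) = 10.6 V.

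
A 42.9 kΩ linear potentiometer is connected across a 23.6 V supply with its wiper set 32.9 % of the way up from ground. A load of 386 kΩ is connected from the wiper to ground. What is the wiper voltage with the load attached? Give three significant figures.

V ≈ 7.58 V

The wiper splits the pot into (1−α)R = 28.79 kΩ above and αR = 14.11 kΩ below.
Lower section ‖ load = 13.62 kΩ.
V_wiper = 23.6 × 13.62/(28.79 + 13.62) = 7.58 V.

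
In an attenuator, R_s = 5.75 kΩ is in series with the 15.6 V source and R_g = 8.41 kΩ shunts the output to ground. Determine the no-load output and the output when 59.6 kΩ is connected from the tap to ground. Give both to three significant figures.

Open-circuit: V = 15.6 × 8.41/(5.75 + 8.41) = 9.27 V.
With the load, R_g becomes R_g‖R_L = 7.370 kΩ, so V = 15.6 × 7.370/13.12 = 8.76 V.

Unloaded: 9.27 V; loaded: 8.76 V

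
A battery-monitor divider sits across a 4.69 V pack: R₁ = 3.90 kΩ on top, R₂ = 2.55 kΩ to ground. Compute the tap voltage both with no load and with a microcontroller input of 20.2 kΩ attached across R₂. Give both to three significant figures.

Unloaded: 1.85 V; loaded: 1.72 V

Open-circuit: V = 4.69 × 2.55/(3.90 + 2.55) = 1.85 V.
With the load, R₂ becomes R₂‖R_L = 2.264 kΩ, so V = 4.69 × 2.264/6.164 = 1.72 V.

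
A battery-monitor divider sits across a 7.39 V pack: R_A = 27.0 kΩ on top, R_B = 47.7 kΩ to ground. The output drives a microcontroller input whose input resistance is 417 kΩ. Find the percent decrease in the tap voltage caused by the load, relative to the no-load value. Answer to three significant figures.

3.97 %

The divider's output (Thévenin) resistance is R_A‖R_B = 17.24 kΩ.
Fractional drop under load = R_th/(R_th + R_L) = 17.24 / (17.24 + 417) = 0.03970.
So the output falls by 3.97 %.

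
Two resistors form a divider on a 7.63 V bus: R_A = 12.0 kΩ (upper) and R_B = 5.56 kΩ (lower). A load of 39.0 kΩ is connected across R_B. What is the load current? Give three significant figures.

I_L ≈ 0.0564 mA

R_B‖R_L = 4.866 kΩ; V_out = 7.63 × 4.866/16.87 = 2.201 V.
I_L = V_out / R_L = 2.201 / 39.0 kΩ = 0.0564 mA.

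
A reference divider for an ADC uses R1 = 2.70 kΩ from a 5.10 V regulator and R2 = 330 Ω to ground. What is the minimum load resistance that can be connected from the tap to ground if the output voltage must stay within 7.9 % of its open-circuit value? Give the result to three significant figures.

R_L(min) ≈ 3.43 kΩ

Output resistance R_th = R1‖R2 = (2700 × 330)/3030 = 294.1 Ω.
The fractional drop is R_th/(R_th + R_L); requiring this ≤ 0.0790 gives R_L ≥ R_th(1/0.0790 − 1) = 294.1 × 11.66 = 3.43 kΩ.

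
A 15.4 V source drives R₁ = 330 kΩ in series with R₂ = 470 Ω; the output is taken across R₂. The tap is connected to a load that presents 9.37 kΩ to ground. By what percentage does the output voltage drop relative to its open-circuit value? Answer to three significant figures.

The divider's output (Thévenin) resistance is R₁‖R₂ = 469.3 Ω.
Fractional drop under load = R_th/(R_th + R_L) = 469.3 / (469.3 + 9370) = 0.04770.
So the output falls by 4.77 %.

4.77 %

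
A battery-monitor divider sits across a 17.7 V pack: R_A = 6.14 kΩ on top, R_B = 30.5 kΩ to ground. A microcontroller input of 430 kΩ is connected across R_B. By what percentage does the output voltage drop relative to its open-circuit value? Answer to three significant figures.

1.17 %

The divider's output (Thévenin) resistance is R_A‖R_B = 5.111 kΩ.
Fractional drop under load = R_th/(R_th + R_L) = 5.111 / (5.111 + 430) = 0.01175.
So the output falls by 1.17 %.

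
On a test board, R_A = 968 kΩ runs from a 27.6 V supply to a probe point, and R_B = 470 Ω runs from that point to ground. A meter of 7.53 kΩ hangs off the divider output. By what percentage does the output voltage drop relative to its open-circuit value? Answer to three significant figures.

The divider's output (Thévenin) resistance is R_A‖R_B = 469.8 Ω.
Fractional drop under load = R_th/(R_th + R_L) = 469.8 / (469.8 + 7530) = 0.05872.
So the output falls by 5.87 %.

5.87 %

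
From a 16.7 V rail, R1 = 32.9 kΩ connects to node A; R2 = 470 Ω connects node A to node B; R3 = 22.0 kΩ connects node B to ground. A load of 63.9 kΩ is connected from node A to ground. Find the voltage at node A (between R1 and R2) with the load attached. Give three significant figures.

V ≈ 5.61 V

Below node A the series string R2+R3 = 22470 Ω sits in parallel with the 63900 Ω load: 16620 Ω.
V_A = 16.7 × 16620/(32900 + 16620) = 5.61 V.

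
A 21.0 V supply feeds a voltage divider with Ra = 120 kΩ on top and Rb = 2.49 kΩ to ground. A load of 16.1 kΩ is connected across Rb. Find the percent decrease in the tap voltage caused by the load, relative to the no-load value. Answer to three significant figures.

13.2 %

The divider's output (Thévenin) resistance is Ra‖Rb = 2.439 kΩ.
Fractional drop under load = R_th/(R_th + R_L) = 2.439 / (2.439 + 16.1) = 0.1316.
So the output falls by 13.2 %.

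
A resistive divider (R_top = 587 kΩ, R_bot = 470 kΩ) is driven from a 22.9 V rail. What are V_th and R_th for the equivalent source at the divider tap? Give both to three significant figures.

V_th is the open-circuit tap voltage: 22.9 × 470/(587 + 470) = 10.2 V.
With the supply zeroed, R_top and R_bot appear in parallel from the tap: R_th = R_top‖R_bot = (587 × 470)/1057 = 261 kΩ.

V_th = 10.2 V, R_th = 261 kΩ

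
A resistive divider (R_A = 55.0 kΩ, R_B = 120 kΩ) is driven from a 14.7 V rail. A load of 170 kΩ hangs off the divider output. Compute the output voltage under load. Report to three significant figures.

The load sits in parallel with R_B: R_B‖R_L = (120 × 170) / (120 + 170) = 70.34 kΩ.
V_out = 14.7 × 70.34 / (55.0 + 70.34) = 14.7 × 70.34/125.3 = 8.25 V.

V_out ≈ 8.25 V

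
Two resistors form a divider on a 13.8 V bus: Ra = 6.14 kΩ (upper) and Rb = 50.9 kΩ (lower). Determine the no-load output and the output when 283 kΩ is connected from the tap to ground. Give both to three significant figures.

Open-circuit: V = 13.8 × 50.9/(6.14 + 50.9) = 12.3 V.
With the load, Rb becomes Rb‖R_L = 43.14 kΩ, so V = 13.8 × 43.14/49.28 = 12.1 V.

Unloaded: 12.3 V; loaded: 12.1 V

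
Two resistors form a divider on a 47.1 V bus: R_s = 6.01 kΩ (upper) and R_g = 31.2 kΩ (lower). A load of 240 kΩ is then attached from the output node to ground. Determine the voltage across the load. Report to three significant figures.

The load sits in parallel with R_g: R_g‖R_L = (31.2 × 240) / (31.2 + 240) = 27.61 kΩ.
V_out = 47.1 × 27.61 / (6.01 + 27.61) = 47.1 × 27.61/33.62 = 38.7 V.

V_out ≈ 38.7 V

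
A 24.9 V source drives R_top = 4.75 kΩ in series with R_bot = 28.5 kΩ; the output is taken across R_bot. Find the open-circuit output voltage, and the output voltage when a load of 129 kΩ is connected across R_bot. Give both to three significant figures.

Unloaded: 21.3 V; loaded: 20.7 V

Open-circuit: V = 24.9 × 28.5/(4.75 + 28.5) = 21.3 V.
With the load, R_bot becomes R_bot‖R_L = 23.34 kΩ, so V = 24.9 × 23.34/28.09 = 20.7 V.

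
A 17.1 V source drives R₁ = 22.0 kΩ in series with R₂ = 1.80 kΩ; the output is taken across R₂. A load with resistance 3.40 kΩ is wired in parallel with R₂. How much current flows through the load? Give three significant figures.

R₂‖R_L = 1.177 kΩ; V_out = 17.1 × 1.177/23.18 = 0.8683 V.
I_L = V_out / R_L = 0.8683 / 3.40 kΩ = 0.255 mA.

I_L ≈ 0.255 mA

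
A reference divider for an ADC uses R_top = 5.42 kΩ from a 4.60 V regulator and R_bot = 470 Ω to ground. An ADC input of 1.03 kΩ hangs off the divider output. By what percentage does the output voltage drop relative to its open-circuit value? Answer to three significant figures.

The divider's output (Thévenin) resistance is R_top‖R_bot = 432.5 Ω.
Fractional drop under load = R_th/(R_th + R_L) = 432.5 / (432.5 + 1030) = 0.2957.
So the output falls by 29.6 %.

29.6 %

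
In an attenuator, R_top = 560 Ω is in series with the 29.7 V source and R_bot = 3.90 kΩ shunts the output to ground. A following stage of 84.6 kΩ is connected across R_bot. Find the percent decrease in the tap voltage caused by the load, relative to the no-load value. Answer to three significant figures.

0.575 %

The divider's output (Thévenin) resistance is R_top‖R_bot = 489.7 Ω.
Fractional drop under load = R_th/(R_th + R_L) = 489.7 / (489.7 + 84600) = 0.005755.
So the output falls by 0.575 %.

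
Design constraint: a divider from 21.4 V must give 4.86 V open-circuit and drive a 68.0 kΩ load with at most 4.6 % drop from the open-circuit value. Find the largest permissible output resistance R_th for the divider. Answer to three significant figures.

Loading drop = R_th/(R_th + R_L) ≤ 0.0460, so R_th ≤ R_L · ε/(1−ε) = 68.0 kΩ × 0.0460/0.9540 = 3.28 kΩ.
(Any R1, R2 with R2/(R1+R2) = 0.227 and R1‖R2 ≤ 3.28 kΩ will meet the spec.)

R_th ≤ 3.28 kΩ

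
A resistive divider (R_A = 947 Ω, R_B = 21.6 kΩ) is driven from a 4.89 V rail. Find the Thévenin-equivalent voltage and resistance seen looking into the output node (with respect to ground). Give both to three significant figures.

V_th is the open-circuit tap voltage: 4.89 × 21600/(947 + 21600) = 4.68 V.
With the supply zeroed, R_A and R_B appear in parallel from the tap: R_th = R_A‖R_B = (947 × 21600)/22550 = 907 Ω.

V_th = 4.68 V, R_th = 907 Ω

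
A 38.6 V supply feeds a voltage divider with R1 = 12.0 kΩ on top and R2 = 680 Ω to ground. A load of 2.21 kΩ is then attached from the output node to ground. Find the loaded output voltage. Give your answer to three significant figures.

V_out ≈ 1.60 V

The load sits in parallel with R2: R2‖R_L = (680 × 2210) / (680 + 2210) = 520.0 Ω.
V_out = 38.6 × 520.0 / (12000 + 520.0) = 38.6 × 520.0/12520 = 1.60 V.
(Unloaded it would have been 2.07 V.)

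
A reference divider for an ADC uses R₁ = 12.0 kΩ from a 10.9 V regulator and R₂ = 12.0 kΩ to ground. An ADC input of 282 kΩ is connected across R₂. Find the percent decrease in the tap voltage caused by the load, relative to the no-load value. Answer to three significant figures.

2.08 %

The divider's output (Thévenin) resistance is R₁‖R₂ = 6.000 kΩ.
Fractional drop under load = R_th/(R_th + R_L) = 6.000 / (6.000 + 282) = 0.02083.
So the output falls by 2.08 %.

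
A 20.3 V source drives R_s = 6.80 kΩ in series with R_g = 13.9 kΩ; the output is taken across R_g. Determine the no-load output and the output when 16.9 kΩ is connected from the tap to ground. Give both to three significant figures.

Unloaded: 13.6 V; loaded: 10.7 V

Open-circuit: V = 20.3 × 13.9/(6.80 + 13.9) = 13.6 V.
With the load, R_g becomes R_g‖R_L = 7.627 kΩ, so V = 20.3 × 7.627/14.43 = 10.7 V.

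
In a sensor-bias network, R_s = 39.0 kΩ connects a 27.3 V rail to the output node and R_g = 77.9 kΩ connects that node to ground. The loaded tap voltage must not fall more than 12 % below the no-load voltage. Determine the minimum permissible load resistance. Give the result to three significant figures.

Output resistance R_th = R_s‖R_g = (39.0 × 77.9)/116.9 = 25.99 kΩ.
The fractional drop is R_th/(R_th + R_L); requiring this ≤ 0.120 gives R_L ≥ R_th(1/0.120 − 1) = 25.99 × 7.333 = 191 kΩ.

R_L(min) ≈ 191 kΩ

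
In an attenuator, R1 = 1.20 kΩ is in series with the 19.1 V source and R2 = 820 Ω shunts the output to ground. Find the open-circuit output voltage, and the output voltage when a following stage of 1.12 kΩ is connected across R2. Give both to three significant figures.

Unloaded: 7.75 V; loaded: 5.40 V

Open-circuit: V = 19.1 × 820/(1200 + 820) = 7.75 V.
With the load, R2 becomes R2‖R_L = 473.4 Ω, so V = 19.1 × 473.4/1673 = 5.40 V.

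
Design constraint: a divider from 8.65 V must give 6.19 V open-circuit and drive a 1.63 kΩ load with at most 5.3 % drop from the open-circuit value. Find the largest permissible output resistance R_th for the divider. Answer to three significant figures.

Loading drop = R_th/(R_th + R_L) ≤ 0.0530, so R_th ≤ R_L · ε/(1−ε) = 1.63 kΩ × 0.0530/0.9470 = 91.2 Ω.

R_th ≤ 91.2 Ω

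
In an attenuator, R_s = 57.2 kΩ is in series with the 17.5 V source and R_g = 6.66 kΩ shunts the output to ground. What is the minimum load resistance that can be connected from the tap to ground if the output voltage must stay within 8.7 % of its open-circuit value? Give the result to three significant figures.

Output resistance R_th = R_s‖R_g = (57.2 × 6.66)/63.86 = 5.965 kΩ.
The fractional drop is R_th/(R_th + R_L); requiring this ≤ 0.0870 gives R_L ≥ R_th(1/0.0870 − 1) = 5.965 × 10.49 = 62.6 kΩ.

R_L(min) ≈ 62.6 kΩ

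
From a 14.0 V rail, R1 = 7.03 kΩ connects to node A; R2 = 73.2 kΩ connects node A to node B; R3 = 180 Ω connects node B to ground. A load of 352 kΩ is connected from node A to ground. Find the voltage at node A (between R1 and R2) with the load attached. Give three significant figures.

Below node A the series string R2+R3 = 73380 Ω sits in parallel with the 352000 Ω load: 60720 Ω.
V_A = 14.0 × 60720/(7030 + 60720) = 12.5 V.

V ≈ 12.5 V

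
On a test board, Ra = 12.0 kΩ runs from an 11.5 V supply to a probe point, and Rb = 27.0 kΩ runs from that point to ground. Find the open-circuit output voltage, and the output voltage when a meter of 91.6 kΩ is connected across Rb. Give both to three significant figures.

Unloaded: 7.96 V; loaded: 7.30 V

Open-circuit: V = 11.5 × 27.0/(12.0 + 27.0) = 7.96 V.
With the load, Rb becomes Rb‖R_L = 20.85 kΩ, so V = 11.5 × 20.85/32.85 = 7.30 V.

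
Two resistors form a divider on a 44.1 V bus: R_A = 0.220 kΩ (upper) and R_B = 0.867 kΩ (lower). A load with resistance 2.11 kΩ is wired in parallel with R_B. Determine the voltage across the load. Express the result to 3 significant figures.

The load sits in parallel with R_B: R_B‖R_L = (867 × 2110) / (867 + 2110) = 614.5 Ω.
V_out = 44.1 × 614.5 / (220 + 614.5) = 44.1 × 614.5/834.5 = 32.5 V.
(Unloaded it would have been 35.2 V.)

V_out ≈ 32.5 V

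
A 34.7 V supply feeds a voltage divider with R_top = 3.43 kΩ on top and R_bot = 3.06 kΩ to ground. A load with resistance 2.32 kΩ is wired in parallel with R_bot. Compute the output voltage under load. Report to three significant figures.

V_out ≈ 9.64 V

The load sits in parallel with R_bot: R_bot‖R_L = (3.06 × 2.32) / (3.06 + 2.32) = 1.320 kΩ.
V_out = 34.7 × 1.320 / (3.43 + 1.320) = 34.7 × 1.320/4.750 = 9.64 V.
(Unloaded it would have been 16.4 V.)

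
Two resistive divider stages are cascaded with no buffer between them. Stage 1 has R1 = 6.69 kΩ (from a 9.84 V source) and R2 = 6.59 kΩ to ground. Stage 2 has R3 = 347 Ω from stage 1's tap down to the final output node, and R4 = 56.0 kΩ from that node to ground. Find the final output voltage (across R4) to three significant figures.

Stage 2 presents R3+R4 = 56350 Ω as a load on stage 1's tap.
Stage 1's lower leg becomes R2‖(R3+R4) = 5900 Ω, so V_mid = 9.84 × 5900/12590 = 4.611 V.
Stage 2 is itself unloaded: V_out = V_mid × R4/(R3+R4) = 4.611 × 56000/56350 = 4.58 V.

V_out ≈ 4.58 V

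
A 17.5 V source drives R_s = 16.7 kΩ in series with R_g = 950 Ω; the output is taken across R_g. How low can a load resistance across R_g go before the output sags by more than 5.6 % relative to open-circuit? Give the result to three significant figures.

Output resistance R_th = R_s‖R_g = (16700 × 950)/17650 = 898.9 Ω.
The fractional drop is R_th/(R_th + R_L); requiring this ≤ 0.0560 gives R_L ≥ R_th(1/0.0560 − 1) = 898.9 × 16.86 = 15.2 kΩ.

R_L(min) ≈ 15.2 kΩ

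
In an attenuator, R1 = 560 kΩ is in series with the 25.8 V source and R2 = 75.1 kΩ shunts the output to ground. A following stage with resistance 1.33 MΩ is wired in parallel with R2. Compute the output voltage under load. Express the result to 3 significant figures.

V_out ≈ 2.91 V

The load sits in parallel with R2: R2‖R_L = (75.1 × 1330) / (75.1 + 1330) = 71.09 kΩ.
V_out = 25.8 × 71.09 / (560 + 71.09) = 25.8 × 71.09/631.1 = 2.91 V.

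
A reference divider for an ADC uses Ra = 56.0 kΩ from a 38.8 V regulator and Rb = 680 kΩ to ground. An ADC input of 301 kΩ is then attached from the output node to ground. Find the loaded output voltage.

V_out ≈ 30.6 V

The load sits in parallel with Rb: Rb‖R_L = (680 × 301) / (680 + 301) = 208.6 kΩ.
V_out = 38.8 × 208.6 / (56.0 + 208.6) = 38.8 × 208.6/264.6 = 30.6 V.
(Unloaded it would have been 35.8 V.)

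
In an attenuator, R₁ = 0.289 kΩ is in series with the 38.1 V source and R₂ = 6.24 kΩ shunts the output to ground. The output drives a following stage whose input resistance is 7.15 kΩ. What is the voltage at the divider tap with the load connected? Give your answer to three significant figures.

The load sits in parallel with R₂: R₂‖R_L = (6240 × 7150) / (6240 + 7150) = 3332 Ω.
V_out = 38.1 × 3332 / (289 + 3332) = 38.1 × 3332/3621 = 35.1 V.

V_out ≈ 35.1 V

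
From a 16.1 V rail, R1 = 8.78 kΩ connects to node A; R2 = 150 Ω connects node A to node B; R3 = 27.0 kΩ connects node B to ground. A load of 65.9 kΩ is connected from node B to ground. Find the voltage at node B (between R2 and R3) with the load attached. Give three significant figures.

V ≈ 11.0 V

At node B, R3 is in parallel with the load: R3‖R_L = 19150 Ω.
Below node A the resistance is R2 + (R3‖R_L) = 19300 Ω, so V_A = 16.1 × 19300/28080 = 11.07 V.
Then V_B = V_A × (R3‖R_L)/(R2 + R3‖R_L) = 11.07 × 19150/19300 = 11.0 V.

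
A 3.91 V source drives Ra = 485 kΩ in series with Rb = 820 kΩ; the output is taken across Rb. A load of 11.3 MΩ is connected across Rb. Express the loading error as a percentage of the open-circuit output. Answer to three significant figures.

The divider's output (Thévenin) resistance is Ra‖Rb = 304.8 kΩ.
Fractional drop under load = R_th/(R_th + R_L) = 304.8 / (304.8 + 11300) = 0.02626.
So the output falls by 2.63 %.

2.63 %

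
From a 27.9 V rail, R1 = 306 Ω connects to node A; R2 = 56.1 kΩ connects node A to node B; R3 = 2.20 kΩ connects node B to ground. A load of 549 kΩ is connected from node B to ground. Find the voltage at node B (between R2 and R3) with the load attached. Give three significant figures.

At node B, R3 is in parallel with the load: R3‖R_L = 2191 Ω.
Below node A the resistance is R2 + (R3‖R_L) = 58290 Ω, so V_A = 27.9 × 58290/58600 = 27.75 V.
Then V_B = V_A × (R3‖R_L)/(R2 + R3‖R_L) = 27.75 × 2191/58290 = 1.04 V.

V ≈ 1.04 V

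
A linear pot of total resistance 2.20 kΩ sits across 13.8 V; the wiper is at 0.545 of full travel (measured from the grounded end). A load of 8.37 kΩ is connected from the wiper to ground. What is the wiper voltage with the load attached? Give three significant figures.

The wiper splits the pot into (1−α)R = 1.001 kΩ above and αR = 1.199 kΩ below.
Lower section ‖ load = 1.049 kΩ.
V_wiper = 13.8 × 1.049/(1.001 + 1.049) = 7.06 V.

V ≈ 7.06 V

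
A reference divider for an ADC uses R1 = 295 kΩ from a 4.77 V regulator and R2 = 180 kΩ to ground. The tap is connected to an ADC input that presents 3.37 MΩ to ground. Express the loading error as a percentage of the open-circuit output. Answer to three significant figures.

3.21 %

The divider's output (Thévenin) resistance is R1‖R2 = 111.8 kΩ.
Fractional drop under load = R_th/(R_th + R_L) = 111.8 / (111.8 + 3370) = 0.03211.
So the output falls by 3.21 %.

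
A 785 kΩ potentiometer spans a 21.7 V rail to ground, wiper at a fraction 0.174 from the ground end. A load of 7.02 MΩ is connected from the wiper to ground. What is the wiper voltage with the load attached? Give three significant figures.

V ≈ 3.72 V

The wiper splits the pot into (1−α)R = 648.4 kΩ above and αR = 136.6 kΩ below.
Lower section ‖ load = 134.0 kΩ.
V_wiper = 21.7 × 134.0/(648.4 + 134.0) = 3.72 V.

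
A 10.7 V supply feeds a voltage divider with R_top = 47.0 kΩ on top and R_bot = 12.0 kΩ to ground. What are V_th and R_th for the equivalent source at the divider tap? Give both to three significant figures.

V_th = 2.18 V, R_th = 9.56 kΩ

V_th is the open-circuit tap voltage: 10.7 × 12.0/(47.0 + 12.0) = 2.18 V.
With the supply zeroed, R_top and R_bot appear in parallel from the tap: R_th = R_top‖R_bot = (47.0 × 12.0)/59.00 = 9.56 kΩ.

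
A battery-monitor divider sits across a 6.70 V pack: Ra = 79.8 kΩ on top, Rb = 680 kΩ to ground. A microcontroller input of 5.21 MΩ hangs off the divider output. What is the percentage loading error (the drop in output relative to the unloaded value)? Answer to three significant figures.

The divider's output (Thévenin) resistance is Ra‖Rb = 71.42 kΩ.
Fractional drop under load = R_th/(R_th + R_L) = 71.42 / (71.42 + 5210) = 0.01352.
So the output falls by 1.35 %.

1.35 %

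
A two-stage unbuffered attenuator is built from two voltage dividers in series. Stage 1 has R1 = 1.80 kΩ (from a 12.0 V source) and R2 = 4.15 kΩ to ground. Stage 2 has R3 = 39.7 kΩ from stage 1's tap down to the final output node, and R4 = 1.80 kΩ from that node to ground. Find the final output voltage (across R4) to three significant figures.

Stage 2 presents R3+R4 = 41.50 kΩ as a load on stage 1's tap.
Stage 1's lower leg becomes R2‖(R3+R4) = 3.773 kΩ, so V_mid = 12.0 × 3.773/5.573 = 8.124 V.
Stage 2 is itself unloaded: V_out = V_mid × R4/(R3+R4) = 8.124 × 1.80/41.50 = 0.352 V.

V_out ≈ 0.352 V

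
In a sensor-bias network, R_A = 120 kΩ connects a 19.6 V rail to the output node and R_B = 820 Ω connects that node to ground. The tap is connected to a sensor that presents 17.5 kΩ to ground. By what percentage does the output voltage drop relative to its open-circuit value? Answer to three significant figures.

The divider's output (Thévenin) resistance is R_A‖R_B = 814.4 Ω.
Fractional drop under load = R_th/(R_th + R_L) = 814.4 / (814.4 + 17500) = 0.04447.
So the output falls by 4.45 %.

4.45 %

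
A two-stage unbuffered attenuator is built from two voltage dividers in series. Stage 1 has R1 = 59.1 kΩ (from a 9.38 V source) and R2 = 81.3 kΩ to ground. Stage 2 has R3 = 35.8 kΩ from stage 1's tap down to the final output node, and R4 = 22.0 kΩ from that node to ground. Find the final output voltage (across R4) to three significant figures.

Stage 2 presents R3+R4 = 57.80 kΩ as a load on stage 1's tap.
Stage 1's lower leg becomes R2‖(R3+R4) = 33.78 kΩ, so V_mid = 9.38 × 33.78/92.88 = 3.412 V.
Stage 2 is itself unloaded: V_out = V_mid × R4/(R3+R4) = 3.412 × 22.0/57.80 = 1.30 V.

V_out ≈ 1.30 V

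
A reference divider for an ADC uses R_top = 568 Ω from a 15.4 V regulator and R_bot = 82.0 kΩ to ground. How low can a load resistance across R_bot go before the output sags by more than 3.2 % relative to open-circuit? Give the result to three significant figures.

R_L(min) ≈ 17.1 kΩ

Output resistance R_th = R_top‖R_bot = (568 × 82000)/82570 = 564.1 Ω.
The fractional drop is R_th/(R_th + R_L); requiring this ≤ 0.0320 gives R_L ≥ R_th(1/0.0320 − 1) = 564.1 × 30.25 = 17.1 kΩ.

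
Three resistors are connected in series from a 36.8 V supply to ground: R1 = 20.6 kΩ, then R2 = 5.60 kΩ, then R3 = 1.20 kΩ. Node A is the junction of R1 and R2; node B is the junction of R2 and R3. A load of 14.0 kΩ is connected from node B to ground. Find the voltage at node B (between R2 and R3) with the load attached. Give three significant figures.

At node B, R3 is in parallel with the load: R3‖R_L = 1.105 kΩ.
Below node A the resistance is R2 + (R3‖R_L) = 6.705 kΩ, so V_A = 36.8 × 6.705/27.31 = 9.037 V.
Then V_B = V_A × (R3‖R_L)/(R2 + R3‖R_L) = 9.037 × 1.105/6.705 = 1.49 V.

V ≈ 1.49 V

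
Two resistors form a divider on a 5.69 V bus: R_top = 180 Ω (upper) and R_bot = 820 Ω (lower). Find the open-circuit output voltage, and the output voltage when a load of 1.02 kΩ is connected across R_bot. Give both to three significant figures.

Open-circuit: V = 5.69 × 820/(180 + 820) = 4.67 V.
With the load, R_bot becomes R_bot‖R_L = 454.6 Ω, so V = 5.69 × 454.6/634.6 = 4.08 V.

Unloaded: 4.67 V; loaded: 4.08 V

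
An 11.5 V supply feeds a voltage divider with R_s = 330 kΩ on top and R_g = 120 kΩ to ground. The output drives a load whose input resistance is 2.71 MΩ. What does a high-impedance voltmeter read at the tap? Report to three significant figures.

V_out ≈ 2.97 V

The load sits in parallel with R_g: R_g‖R_L = (120 × 2710) / (120 + 2710) = 114.9 kΩ.
V_out = 11.5 × 114.9 / (330 + 114.9) = 11.5 × 114.9/444.9 = 2.97 V.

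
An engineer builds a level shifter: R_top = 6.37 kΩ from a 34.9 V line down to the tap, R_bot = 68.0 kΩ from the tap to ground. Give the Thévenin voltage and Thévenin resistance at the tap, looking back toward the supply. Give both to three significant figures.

V_th = 31.9 V, R_th = 5.82 kΩ

V_th is the open-circuit tap voltage: 34.9 × 68.0/(6.37 + 68.0) = 31.9 V.
With the supply zeroed, R_top and R_bot appear in parallel from the tap: R_th = R_top‖R_bot = (6.37 × 68.0)/74.37 = 5.82 kΩ.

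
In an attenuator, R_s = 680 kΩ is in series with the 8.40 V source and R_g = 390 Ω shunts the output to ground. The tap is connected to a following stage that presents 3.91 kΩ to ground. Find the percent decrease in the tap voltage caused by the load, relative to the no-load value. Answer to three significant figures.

9.07 %

Unloaded V = 8.40 × 390/680400 = 0.0048149 V.
Loaded: R_g‖R_L = 354.6 Ω, giving V = 8.40 × 354.6/680400 = 0.0043784 V.
Drop = (0.0048149 − 0.0043784) / 0.0048149 = 9.07 %.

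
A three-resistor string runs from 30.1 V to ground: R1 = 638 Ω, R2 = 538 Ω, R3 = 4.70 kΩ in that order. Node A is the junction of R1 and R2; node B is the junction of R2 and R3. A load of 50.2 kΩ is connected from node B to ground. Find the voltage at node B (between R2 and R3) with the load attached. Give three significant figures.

V ≈ 23.6 V

At node B, R3 is in parallel with the load: R3‖R_L = 4298 Ω.
Below node A the resistance is R2 + (R3‖R_L) = 4836 Ω, so V_A = 30.1 × 4836/5474 = 26.59 V.
Then V_B = V_A × (R3‖R_L)/(R2 + R3‖R_L) = 26.59 × 4298/4836 = 23.6 V.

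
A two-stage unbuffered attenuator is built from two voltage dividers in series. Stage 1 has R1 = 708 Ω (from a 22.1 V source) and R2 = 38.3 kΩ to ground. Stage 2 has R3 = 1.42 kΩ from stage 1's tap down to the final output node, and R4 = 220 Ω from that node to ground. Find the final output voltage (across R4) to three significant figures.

Stage 2 presents R3+R4 = 1640 Ω as a load on stage 1's tap.
Stage 1's lower leg becomes R2‖(R3+R4) = 1573 Ω, so V_mid = 22.1 × 1573/2281 = 15.24 V.
Stage 2 is itself unloaded: V_out = V_mid × R4/(R3+R4) = 15.24 × 220/1640 = 2.04 V.

V_out ≈ 2.04 V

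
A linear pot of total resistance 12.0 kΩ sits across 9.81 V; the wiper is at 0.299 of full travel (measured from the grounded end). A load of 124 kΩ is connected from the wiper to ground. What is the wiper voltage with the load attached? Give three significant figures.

The wiper splits the pot into (1−α)R = 8.412 kΩ above and αR = 3.588 kΩ below.
Lower section ‖ load = 3.487 kΩ.
V_wiper = 9.81 × 3.487/(8.412 + 3.487) = 2.87 V.

V ≈ 2.87 V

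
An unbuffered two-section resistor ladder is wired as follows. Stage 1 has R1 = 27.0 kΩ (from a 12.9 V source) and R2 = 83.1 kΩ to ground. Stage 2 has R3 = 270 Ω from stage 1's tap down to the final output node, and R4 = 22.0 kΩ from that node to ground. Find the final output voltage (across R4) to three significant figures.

V_out ≈ 5.02 V

Stage 2 presents R3+R4 = 22270 Ω as a load on stage 1's tap.
Stage 1's lower leg becomes R2‖(R3+R4) = 17560 Ω, so V_mid = 12.9 × 17560/44560 = 5.084 V.
Stage 2 is itself unloaded: V_out = V_mid × R4/(R3+R4) = 5.084 × 22000/22270 = 5.02 V.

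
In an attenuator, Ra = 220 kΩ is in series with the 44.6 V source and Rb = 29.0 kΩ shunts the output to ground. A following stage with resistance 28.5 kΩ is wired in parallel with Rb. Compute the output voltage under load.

The load sits in parallel with Rb: Rb‖R_L = (29.0 × 28.5) / (29.0 + 28.5) = 14.37 kΩ.
V_out = 44.6 × 14.37 / (220 + 14.37) = 44.6 × 14.37/234.4 = 2.74 V.
(Unloaded it would have been 5.19 V.)

V_out ≈ 2.74 V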